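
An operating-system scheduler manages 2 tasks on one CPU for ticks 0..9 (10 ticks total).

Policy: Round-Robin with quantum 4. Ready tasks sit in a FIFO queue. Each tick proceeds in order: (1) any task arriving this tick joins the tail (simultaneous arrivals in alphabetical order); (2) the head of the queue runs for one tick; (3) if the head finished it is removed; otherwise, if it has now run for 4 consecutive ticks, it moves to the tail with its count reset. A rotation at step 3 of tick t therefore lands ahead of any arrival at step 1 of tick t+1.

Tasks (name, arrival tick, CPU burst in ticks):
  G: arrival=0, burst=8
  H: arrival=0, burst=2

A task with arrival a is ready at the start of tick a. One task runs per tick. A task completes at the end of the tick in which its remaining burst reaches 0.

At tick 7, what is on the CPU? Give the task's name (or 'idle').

t=0: queue=[G,H] q_used=0 → run G
t=1: queue=[G,H] q_used=1 → run G
t=2: queue=[G,H] q_used=2 → run G
t=3: queue=[G,H] q_used=3 → run G
t=4: queue=[H,G] q_used=0 → run H
t=5: queue=[H,G] q_used=1 → run H
t=6: queue=[G] q_used=0 → run G
t=7: queue=[G] q_used=1 → run G
t=8: queue=[G] q_used=2 → run G
t=9: queue=[G] q_used=3 → run G

running at tick 7 = G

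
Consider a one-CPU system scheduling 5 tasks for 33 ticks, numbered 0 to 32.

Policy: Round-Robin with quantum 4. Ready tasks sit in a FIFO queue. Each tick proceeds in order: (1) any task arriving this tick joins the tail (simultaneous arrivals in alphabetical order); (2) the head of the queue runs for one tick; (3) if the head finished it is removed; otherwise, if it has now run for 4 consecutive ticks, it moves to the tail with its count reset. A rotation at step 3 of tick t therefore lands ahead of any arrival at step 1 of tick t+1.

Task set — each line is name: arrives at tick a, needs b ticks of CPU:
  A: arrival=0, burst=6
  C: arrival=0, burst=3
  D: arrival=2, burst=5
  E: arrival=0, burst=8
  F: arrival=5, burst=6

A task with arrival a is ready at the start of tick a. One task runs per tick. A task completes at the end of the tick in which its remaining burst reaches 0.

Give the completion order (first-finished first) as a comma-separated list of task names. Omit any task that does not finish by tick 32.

t=0: queue=[A,C,E] q_used=0 → run A
t=1: queue=[A,C,E] q_used=1 → run A
t=2: queue=[A,C,E,D] q_used=2 → run A
t=3: queue=[A,C,E,D] q_used=3 → run A
t=4: queue=[C,E,D,A] q_used=0 → run C
t=5: queue=[C,E,D,A,F] q_used=1 → run C
t=6: queue=[C,E,D,A,F] q_used=2 → run C
t=7: queue=[E,D,A,F] q_used=0 → run E
t=8: queue=[E,D,A,F] q_used=1 → run E
t=9: queue=[E,D,A,F] q_used=2 → run E
t=10: queue=[E,D,A,F] q_used=3 → run E
t=11: queue=[D,A,F,E] q_used=0 → run D
t=12: queue=[D,A,F,E] q_used=1 → run D
t=13: queue=[D,A,F,E] q_used=2 → run D
t=14: queue=[D,A,F,E] q_used=3 → run D
t=15: queue=[A,F,E,D] q_used=0 → run A
t=16: queue=[A,F,E,D] q_used=1 → run A
t=17: queue=[F,E,D] q_used=0 → run F
t=18: queue=[F,E,D] q_used=1 → run F
t=19: queue=[F,E,D] q_used=2 → run F
t=20: queue=[F,E,D] q_used=3 → run F
t=21: queue=[E,D,F] q_used=0 → run E
t=22: queue=[E,D,F] q_used=1 → run E
t=23: queue=[E,D,F] q_used=2 → run E
t=24: queue=[E,D,F] q_used=3 → run E
t=25: queue=[D,F] q_used=0 → run D
t=26: queue=[F] q_used=0 → run F
t=27: queue=[F] q_used=1 → run F
t=28: (idle)
t=29: (idle)
t=30: (idle)
t=31: (idle)
t=32: (idle)

completion order = C, A, E, D, F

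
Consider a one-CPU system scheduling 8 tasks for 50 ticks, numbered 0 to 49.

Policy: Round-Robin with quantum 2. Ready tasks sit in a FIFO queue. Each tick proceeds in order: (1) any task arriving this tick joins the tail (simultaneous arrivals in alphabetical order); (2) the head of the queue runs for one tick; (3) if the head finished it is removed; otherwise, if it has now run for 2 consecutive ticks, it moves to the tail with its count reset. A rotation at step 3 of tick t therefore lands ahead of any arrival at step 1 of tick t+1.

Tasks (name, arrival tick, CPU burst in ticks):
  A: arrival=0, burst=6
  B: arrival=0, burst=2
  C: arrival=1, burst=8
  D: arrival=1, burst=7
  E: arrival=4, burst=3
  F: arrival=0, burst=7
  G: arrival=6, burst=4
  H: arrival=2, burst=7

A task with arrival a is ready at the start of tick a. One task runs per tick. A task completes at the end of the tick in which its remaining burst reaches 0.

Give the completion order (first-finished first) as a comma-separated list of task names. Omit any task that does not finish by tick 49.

completion order = B, A, E, G, F, C, D, H

t=0: queue=[A,B,F] q_used=0 → run A
t=1: queue=[A,B,F,C,D] q_used=1 → run A
t=2: queue=[B,F,C,D,A,H] q_used=0 → run B
t=3: queue=[B,F,C,D,A,H] q_used=1 → run B
t=4: queue=[F,C,D,A,H,E] q_used=0 → run F
t=5: queue=[F,C,D,A,H,E] q_used=1 → run F
t=6: queue=[C,D,A,H,E,F,G] q_used=0 → run C
t=7: queue=[C,D,A,H,E,F,G] q_used=1 → run C
t=8: queue=[D,A,H,E,F,G,C] q_used=0 → run D
t=9: queue=[D,A,H,E,F,G,C] q_used=1 → run D
t=10: queue=[A,H,E,F,G,C,D] q_used=0 → run A
t=11: queue=[A,H,E,F,G,C,D] q_used=1 → run A
t=12: queue=[H,E,F,G,C,D,A] q_used=0 → run H
t=13: queue=[H,E,F,G,C,D,A] q_used=1 → run H
t=14: queue=[E,F,G,C,D,A,H] q_used=0 → run E
t=15: queue=[E,F,G,C,D,A,H] q_used=1 → run E
t=16: queue=[F,G,C,D,A,H,E] q_used=0 → run F
t=17: queue=[F,G,C,D,A,H,E] q_used=1 → run F
t=18: queue=[G,C,D,A,H,E,F] q_used=0 → run G
t=19: queue=[G,C,D,A,H,E,F] q_used=1 → run G
t=20: queue=[C,D,A,H,E,F,G] q_used=0 → run C
t=21: queue=[C,D,A,H,E,F,G] q_used=1 → run C
t=22: queue=[D,A,H,E,F,G,C] q_used=0 → run D
t=23: queue=[D,A,H,E,F,G,C] q_used=1 → run D
t=24: queue=[A,H,E,F,G,C,D] q_used=0 → run A
t=25: queue=[A,H,E,F,G,C,D] q_used=1 → run A
t=26: queue=[H,E,F,G,C,D] q_used=0 → run H
t=27: queue=[H,E,F,G,C,D] q_used=1 → run H
t=28: queue=[E,F,G,C,D,H] q_used=0 → run E
t=29: queue=[F,G,C,D,H] q_used=0 → run F
t=30: queue=[F,G,C,D,H] q_used=1 → run F
t=31: queue=[G,C,D,H,F] q_used=0 → run G
t=32: queue=[G,C,D,H,F] q_used=1 → run G
t=33: queue=[C,D,H,F] q_used=0 → run C
t=34: queue=[C,D,H,F] q_used=1 → run C
t=35: queue=[D,H,F,C] q_used=0 → run D
t=36: queue=[D,H,F,C] q_used=1 → run D
t=37: queue=[H,F,C,D] q_used=0 → run H
t=38: queue=[H,F,C,D] q_used=1 → run H
t=39: queue=[F,C,D,H] q_used=0 → run F
t=40: queue=[C,D,H] q_used=0 → run C
t=41: queue=[C,D,H] q_used=1 → run C
t=42: queue=[D,H] q_used=0 → run D
t=43: queue=[H] q_used=0 → run H
t=44: (idle)
t=45: (idle)
t=46: (idle)
t=47: (idle)
t=48: (idle)
t=49: (idle)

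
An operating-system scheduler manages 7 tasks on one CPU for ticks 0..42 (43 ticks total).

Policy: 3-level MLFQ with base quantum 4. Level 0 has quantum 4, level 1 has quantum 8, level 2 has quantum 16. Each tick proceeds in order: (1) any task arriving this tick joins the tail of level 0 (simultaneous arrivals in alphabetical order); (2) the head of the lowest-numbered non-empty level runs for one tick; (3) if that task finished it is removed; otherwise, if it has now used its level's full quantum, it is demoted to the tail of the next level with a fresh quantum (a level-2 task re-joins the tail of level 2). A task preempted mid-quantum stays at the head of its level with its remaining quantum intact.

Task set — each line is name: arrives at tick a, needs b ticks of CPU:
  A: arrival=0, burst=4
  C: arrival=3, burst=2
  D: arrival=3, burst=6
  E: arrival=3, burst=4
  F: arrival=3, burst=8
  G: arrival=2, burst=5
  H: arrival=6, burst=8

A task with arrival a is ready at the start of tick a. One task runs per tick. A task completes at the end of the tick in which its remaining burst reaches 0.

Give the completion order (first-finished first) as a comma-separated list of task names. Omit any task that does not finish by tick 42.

completion order = A, C, E, G, D, F, H

t=0: L0/L1/L2 = A/-/- → run A
t=1: L0/L1/L2 = A/-/- → run A
t=2: L0/L1/L2 = AG/-/- → run A
t=3: L0/L1/L2 = AGCDEF/-/- → run A
t=4: L0/L1/L2 = GCDEF/-/- → run G
t=5: L0/L1/L2 = GCDEF/-/- → run G
t=6: L0/L1/L2 = GCDEFH/-/- → run G
t=7: L0/L1/L2 = GCDEFH/-/- → run G
t=8: L0/L1/L2 = CDEFH/G/- → run C
t=9: L0/L1/L2 = CDEFH/G/- → run C
t=10: L0/L1/L2 = DEFH/G/- → run D
t=11: L0/L1/L2 = DEFH/G/- → run D
t=12: L0/L1/L2 = DEFH/G/- → run D
t=13: L0/L1/L2 = DEFH/G/- → run D
t=14: L0/L1/L2 = EFH/GD/- → run E
t=15: L0/L1/L2 = EFH/GD/- → run E
t=16: L0/L1/L2 = EFH/GD/- → run E
t=17: L0/L1/L2 = EFH/GD/- → run E
t=18: L0/L1/L2 = FH/GD/- → run F
t=19: L0/L1/L2 = FH/GD/- → run F
t=20: L0/L1/L2 = FH/GD/- → run F
t=21: L0/L1/L2 = FH/GD/- → run F
t=22: L0/L1/L2 = H/GDF/- → run H
t=23: L0/L1/L2 = H/GDF/- → run H
t=24: L0/L1/L2 = H/GDF/- → run H
t=25: L0/L1/L2 = H/GDF/- → run H
t=26: L0/L1/L2 = -/GDFH/- → run G
t=27: L0/L1/L2 = -/DFH/- → run D
t=28: L0/L1/L2 = -/DFH/- → run D
t=29: L0/L1/L2 = -/FH/- → run F
t=30: L0/L1/L2 = -/FH/- → run F
t=31: L0/L1/L2 = -/FH/- → run F
t=32: L0/L1/L2 = -/FH/- → run F
t=33: L0/L1/L2 = -/H/- → run H
t=34: L0/L1/L2 = -/H/- → run H
t=35: L0/L1/L2 = -/H/- → run H
t=36: L0/L1/L2 = -/H/- → run H
t=37: (idle)
t=38: (idle)
t=39: (idle)
t=40: (idle)
t=41: (idle)
t=42: (idle)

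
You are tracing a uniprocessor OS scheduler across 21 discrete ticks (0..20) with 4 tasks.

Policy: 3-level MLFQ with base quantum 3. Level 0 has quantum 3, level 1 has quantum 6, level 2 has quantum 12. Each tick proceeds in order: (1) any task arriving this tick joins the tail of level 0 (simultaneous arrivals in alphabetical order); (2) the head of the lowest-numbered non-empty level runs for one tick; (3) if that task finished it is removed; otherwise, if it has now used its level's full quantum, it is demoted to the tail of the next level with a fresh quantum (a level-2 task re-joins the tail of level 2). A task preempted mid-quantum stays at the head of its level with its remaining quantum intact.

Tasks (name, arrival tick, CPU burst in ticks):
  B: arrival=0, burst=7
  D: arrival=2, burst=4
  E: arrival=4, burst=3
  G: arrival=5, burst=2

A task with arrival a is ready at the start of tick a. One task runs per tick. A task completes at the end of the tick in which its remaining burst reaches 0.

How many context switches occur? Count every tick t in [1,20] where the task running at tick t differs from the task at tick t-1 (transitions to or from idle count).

context switches = 6

t=0: L0/L1/L2 = B/-/- → run B
t=1: L0/L1/L2 = B/-/- → run B
t=2: L0/L1/L2 = BD/-/- → run B
t=3: L0/L1/L2 = D/B/- → run D
t=4: L0/L1/L2 = DE/B/- → run D
t=5: L0/L1/L2 = DEG/B/- → run D
t=6: L0/L1/L2 = EG/BD/- → run E
t=7: L0/L1/L2 = EG/BD/- → run E
t=8: L0/L1/L2 = EG/BD/- → run E
t=9: L0/L1/L2 = G/BD/- → run G
t=10: L0/L1/L2 = G/BD/- → run G
t=11: L0/L1/L2 = -/BD/- → run B
t=12: L0/L1/L2 = -/BD/- → run B
t=13: L0/L1/L2 = -/BD/- → run B
t=14: L0/L1/L2 = -/BD/- → run B
t=15: L0/L1/L2 = -/D/- → run D
t=16: (idle)
t=17: (idle)
t=18: (idle)
t=19: (idle)
t=20: (idle)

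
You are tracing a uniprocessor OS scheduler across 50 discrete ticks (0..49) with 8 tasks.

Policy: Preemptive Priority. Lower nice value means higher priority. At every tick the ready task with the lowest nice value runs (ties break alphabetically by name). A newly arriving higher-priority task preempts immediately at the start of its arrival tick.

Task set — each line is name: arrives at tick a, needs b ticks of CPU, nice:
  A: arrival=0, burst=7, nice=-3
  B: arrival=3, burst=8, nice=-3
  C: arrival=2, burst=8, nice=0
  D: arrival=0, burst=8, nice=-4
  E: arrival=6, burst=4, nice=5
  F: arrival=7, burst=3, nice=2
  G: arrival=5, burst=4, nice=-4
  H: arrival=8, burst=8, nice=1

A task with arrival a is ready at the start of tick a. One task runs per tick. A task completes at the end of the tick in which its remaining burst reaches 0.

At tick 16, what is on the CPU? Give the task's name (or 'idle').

t=0: ready={A,D} → run D
t=1: ready={A,D} → run D
t=2: ready={A,C,D} → run D
t=3: ready={A,B,C,D} → run D
t=4: ready={A,B,C,D} → run D
t=5: ready={A,B,C,D,G} → run D
t=6: ready={A,B,C,D,E,G} → run D
t=7: ready={A,B,C,D,E,F,G} → run D
t=8: ready={A,B,C,E,F,G,H} → run G
t=9: ready={A,B,C,E,F,G,H} → run G
t=10: ready={A,B,C,E,F,G,H} → run G
t=11: ready={A,B,C,E,F,G,H} → run G
t=12: ready={A,B,C,E,F,H} → run A
t=13: ready={A,B,C,E,F,H} → run A
t=14: ready={A,B,C,E,F,H} → run A
t=15: ready={A,B,C,E,F,H} → run A
t=16: ready={A,B,C,E,F,H} → run A
t=17: ready={A,B,C,E,F,H} → run A
t=18: ready={A,B,C,E,F,H} → run A
t=19: ready={B,C,E,F,H} → run B
t=20: ready={B,C,E,F,H} → run B
t=21: ready={B,C,E,F,H} → run B
t=22: ready={B,C,E,F,H} → run B
t=23: ready={B,C,E,F,H} → run B
t=24: ready={B,C,E,F,H} → run B
t=25: ready={B,C,E,F,H} → run B
t=26: ready={B,C,E,F,H} → run B
t=27: ready={C,E,F,H} → run C
t=28: ready={C,E,F,H} → run C
t=29: ready={C,E,F,H} → run C
t=30: ready={C,E,F,H} → run C
t=31: ready={C,E,F,H} → run C
t=32: ready={C,E,F,H} → run C
t=33: ready={C,E,F,H} → run C
t=34: ready={C,E,F,H} → run C
t=35: ready={E,F,H} → run H
t=36: ready={E,F,H} → run H
t=37: ready={E,F,H} → run H
t=38: ready={E,F,H} → run H
t=39: ready={E,F,H} → run H
t=40: ready={E,F,H} → run H
t=41: ready={E,F,H} → run H
t=42: ready={E,F,H} → run H
t=43: ready={E,F} → run F
t=44: ready={E,F} → run F
t=45: ready={E,F} → run F
t=46: ready={E} → run E
t=47: ready={E} → run E
t=48: ready={E} → run E
t=49: ready={E} → run E

running at tick 16 = A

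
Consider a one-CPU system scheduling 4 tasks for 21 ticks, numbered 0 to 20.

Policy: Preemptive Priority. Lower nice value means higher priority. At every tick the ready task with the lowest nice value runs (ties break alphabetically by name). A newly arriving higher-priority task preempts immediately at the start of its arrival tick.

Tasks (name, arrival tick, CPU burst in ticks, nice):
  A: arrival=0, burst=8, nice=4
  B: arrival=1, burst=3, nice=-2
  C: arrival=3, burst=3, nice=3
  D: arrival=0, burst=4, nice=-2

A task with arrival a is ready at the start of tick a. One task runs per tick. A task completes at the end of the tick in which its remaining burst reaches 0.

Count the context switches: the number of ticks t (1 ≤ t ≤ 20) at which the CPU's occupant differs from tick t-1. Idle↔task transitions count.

t=0: ready={A,D} → run D
t=1: ready={A,B,D} → run B
t=2: ready={A,B,D} → run B
t=3: ready={A,B,C,D} → run B
t=4: ready={A,C,D} → run D
t=5: ready={A,C,D} → run D
t=6: ready={A,C,D} → run D
t=7: ready={A,C} → run C
t=8: ready={A,C} → run C
t=9: ready={A,C} → run C
t=10: ready={A} → run A
t=11: ready={A} → run A
t=12: ready={A} → run A
t=13: ready={A} → run A
t=14: ready={A} → run A
t=15: ready={A} → run A
t=16: ready={A} → run A
t=17: ready={A} → run A
t=18: (idle)
t=19: (idle)
t=20: (idle)

context switches = 5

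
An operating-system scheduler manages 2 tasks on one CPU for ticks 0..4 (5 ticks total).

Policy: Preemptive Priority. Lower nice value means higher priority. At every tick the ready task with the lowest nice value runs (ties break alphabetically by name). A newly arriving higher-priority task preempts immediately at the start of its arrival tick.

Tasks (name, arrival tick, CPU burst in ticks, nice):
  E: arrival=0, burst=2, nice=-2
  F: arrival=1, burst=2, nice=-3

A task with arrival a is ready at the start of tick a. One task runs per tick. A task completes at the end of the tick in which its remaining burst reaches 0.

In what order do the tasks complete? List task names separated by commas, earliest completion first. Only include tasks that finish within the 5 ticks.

completion order = F, E

t=0: ready={E} → run E
t=1: ready={E,F} → run F
t=2: ready={E,F} → run F
t=3: ready={E} → run E
t=4: (idle)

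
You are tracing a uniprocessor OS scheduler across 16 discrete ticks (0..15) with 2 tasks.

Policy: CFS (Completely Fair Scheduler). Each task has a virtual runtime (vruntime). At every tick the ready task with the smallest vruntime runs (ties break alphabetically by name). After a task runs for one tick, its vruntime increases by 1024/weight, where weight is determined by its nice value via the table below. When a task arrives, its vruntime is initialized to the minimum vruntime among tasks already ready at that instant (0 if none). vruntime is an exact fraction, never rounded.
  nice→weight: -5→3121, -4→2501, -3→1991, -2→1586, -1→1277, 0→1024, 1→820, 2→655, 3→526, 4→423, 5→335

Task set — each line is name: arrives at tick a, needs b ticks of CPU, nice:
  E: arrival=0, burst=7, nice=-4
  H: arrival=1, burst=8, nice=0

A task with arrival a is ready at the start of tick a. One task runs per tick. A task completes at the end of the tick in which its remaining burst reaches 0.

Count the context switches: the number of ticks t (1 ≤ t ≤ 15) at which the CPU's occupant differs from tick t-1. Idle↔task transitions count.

t=0: vr[E=0] → run E
t=1: vr[E=1024/2501 H=1024/2501] → run E
t=2: vr[E=2048/2501 H=1024/2501] → run H
t=3: vr[E=2048/2501 H=3525/2501] → run E
t=4: vr[E=3072/2501 H=3525/2501] → run E
t=5: vr[E=4096/2501 H=3525/2501] → run H
t=6: vr[E=4096/2501 H=6026/2501] → run E
t=7: vr[E=5120/2501 H=6026/2501] → run E
t=8: vr[E=6144/2501 H=6026/2501] → run H
t=9: vr[E=6144/2501 H=8527/2501] → run E
t=10: vr[H=8527/2501] → run H
t=11: vr[H=11028/2501] → run H
t=12: vr[H=13529/2501] → run H
t=13: vr[H=16030/2501] → run H
t=14: vr[H=18531/2501] → run H
t=15: (idle)

context switches = 8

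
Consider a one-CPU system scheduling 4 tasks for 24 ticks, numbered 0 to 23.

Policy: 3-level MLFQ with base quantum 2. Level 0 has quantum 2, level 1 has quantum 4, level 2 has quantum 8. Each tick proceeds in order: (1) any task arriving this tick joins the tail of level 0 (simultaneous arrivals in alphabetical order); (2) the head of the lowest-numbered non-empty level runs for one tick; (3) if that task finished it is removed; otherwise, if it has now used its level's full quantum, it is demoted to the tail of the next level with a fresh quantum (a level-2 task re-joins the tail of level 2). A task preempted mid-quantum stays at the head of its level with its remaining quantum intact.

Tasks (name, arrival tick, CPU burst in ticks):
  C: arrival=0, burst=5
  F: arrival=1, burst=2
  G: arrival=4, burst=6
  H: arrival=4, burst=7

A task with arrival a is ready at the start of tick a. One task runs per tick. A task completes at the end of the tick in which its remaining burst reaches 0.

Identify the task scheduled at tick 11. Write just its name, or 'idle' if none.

t=0: L0/L1/L2 = C/-/- → run C
t=1: L0/L1/L2 = CF/-/- → run C
t=2: L0/L1/L2 = F/C/- → run F
t=3: L0/L1/L2 = F/C/- → run F
t=4: L0/L1/L2 = GH/C/- → run G
t=5: L0/L1/L2 = GH/C/- → run G
t=6: L0/L1/L2 = H/CG/- → run H
t=7: L0/L1/L2 = H/CG/- → run H
t=8: L0/L1/L2 = -/CGH/- → run C
t=9: L0/L1/L2 = -/CGH/- → run C
t=10: L0/L1/L2 = -/CGH/- → run C
t=11: L0/L1/L2 = -/GH/- → run G
t=12: L0/L1/L2 = -/GH/- → run G
t=13: L0/L1/L2 = -/GH/- → run G
t=14: L0/L1/L2 = -/GH/- → run G
t=15: L0/L1/L2 = -/H/- → run H
t=16: L0/L1/L2 = -/H/- → run H
t=17: L0/L1/L2 = -/H/- → run H
t=18: L0/L1/L2 = -/H/- → run H
t=19: L0/L1/L2 = -/-/H → run H
t=20: (idle)
t=21: (idle)
t=22: (idle)
t=23: (idle)

running at tick 11 = G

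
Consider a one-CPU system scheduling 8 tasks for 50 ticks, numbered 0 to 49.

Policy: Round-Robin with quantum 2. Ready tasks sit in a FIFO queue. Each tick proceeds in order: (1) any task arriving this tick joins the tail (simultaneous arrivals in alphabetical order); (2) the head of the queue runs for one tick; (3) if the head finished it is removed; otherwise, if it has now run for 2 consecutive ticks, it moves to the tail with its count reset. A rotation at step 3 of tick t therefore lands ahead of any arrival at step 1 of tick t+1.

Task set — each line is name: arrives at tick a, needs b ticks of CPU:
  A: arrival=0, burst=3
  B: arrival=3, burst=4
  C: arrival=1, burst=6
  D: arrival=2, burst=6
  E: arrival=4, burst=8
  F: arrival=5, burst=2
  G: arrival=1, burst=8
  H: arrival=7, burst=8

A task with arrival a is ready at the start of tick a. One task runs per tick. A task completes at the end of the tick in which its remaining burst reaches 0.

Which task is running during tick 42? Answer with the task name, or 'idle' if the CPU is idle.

t=0: queue=[A] q_used=0 → run A
t=1: queue=[A,C,G] q_used=1 → run A
t=2: queue=[C,G,A,D] q_used=0 → run C
t=3: queue=[C,G,A,D,B] q_used=1 → run C
t=4: queue=[G,A,D,B,C,E] q_used=0 → run G
t=5: queue=[G,A,D,B,C,E,F] q_used=1 → run G
t=6: queue=[A,D,B,C,E,F,G] q_used=0 → run A
t=7: queue=[D,B,C,E,F,G,H] q_used=0 → run D
t=8: queue=[D,B,C,E,F,G,H] q_used=1 → run D
t=9: queue=[B,C,E,F,G,H,D] q_used=0 → run B
t=10: queue=[B,C,E,F,G,H,D] q_used=1 → run B
t=11: queue=[C,E,F,G,H,D,B] q_used=0 → run C
t=12: queue=[C,E,F,G,H,D,B] q_used=1 → run C
t=13: queue=[E,F,G,H,D,B,C] q_used=0 → run E
t=14: queue=[E,F,G,H,D,B,C] q_used=1 → run E
t=15: queue=[F,G,H,D,B,C,E] q_used=0 → run F
t=16: queue=[F,G,H,D,B,C,E] q_used=1 → run F
t=17: queue=[G,H,D,B,C,E] q_used=0 → run G
t=18: queue=[G,H,D,B,C,E] q_used=1 → run G
t=19: queue=[H,D,B,C,E,G] q_used=0 → run H
t=20: queue=[H,D,B,C,E,G] q_used=1 → run H
t=21: queue=[D,B,C,E,G,H] q_used=0 → run D
t=22: queue=[D,B,C,E,G,H] q_used=1 → run D
t=23: queue=[B,C,E,G,H,D] q_used=0 → run B
t=24: queue=[B,C,E,G,H,D] q_used=1 → run B
t=25: queue=[C,E,G,H,D] q_used=0 → run C
t=26: queue=[C,E,G,H,D] q_used=1 → run C
t=27: queue=[E,G,H,D] q_used=0 → run E
t=28: queue=[E,G,H,D] q_used=1 → run E
t=29: queue=[G,H,D,E] q_used=0 → run G
t=30: queue=[G,H,D,E] q_used=1 → run G
t=31: queue=[H,D,E,G] q_used=0 → run H
t=32: queue=[H,D,E,G] q_used=1 → run H
t=33: queue=[D,E,G,H] q_used=0 → run D
t=34: queue=[D,E,G,H] q_used=1 → run D
t=35: queue=[E,G,H] q_used=0 → run E
t=36: queue=[E,G,H] q_used=1 → run E
t=37: queue=[G,H,E] q_used=0 → run G
t=38: queue=[G,H,E] q_used=1 → run G
t=39: queue=[H,E] q_used=0 → run H
t=40: queue=[H,E] q_used=1 → run H
t=41: queue=[E,H] q_used=0 → run E
t=42: queue=[E,H] q_used=1 → run E
t=43: queue=[H] q_used=0 → run H
t=44: queue=[H] q_used=1 → run H
t=45: (idle)
t=46: (idle)
t=47: (idle)
t=48: (idle)
t=49: (idle)

running at tick 42 = E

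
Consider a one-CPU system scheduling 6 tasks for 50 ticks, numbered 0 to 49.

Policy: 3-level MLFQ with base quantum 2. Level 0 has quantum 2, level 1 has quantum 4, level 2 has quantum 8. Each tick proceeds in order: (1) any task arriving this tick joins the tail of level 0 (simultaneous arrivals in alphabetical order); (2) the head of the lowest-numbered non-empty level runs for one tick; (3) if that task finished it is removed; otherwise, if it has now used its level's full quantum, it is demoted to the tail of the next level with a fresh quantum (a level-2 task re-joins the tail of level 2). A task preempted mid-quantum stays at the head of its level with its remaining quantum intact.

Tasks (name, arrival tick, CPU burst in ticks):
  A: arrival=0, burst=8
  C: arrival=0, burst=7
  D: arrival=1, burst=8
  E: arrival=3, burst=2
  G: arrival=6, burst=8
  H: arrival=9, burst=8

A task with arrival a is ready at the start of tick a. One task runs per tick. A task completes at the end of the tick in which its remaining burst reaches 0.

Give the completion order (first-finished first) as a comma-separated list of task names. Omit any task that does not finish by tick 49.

completion order = E, A, C, D, G, H

t=0: L0/L1/L2 = AC/-/- → run A
t=1: L0/L1/L2 = ACD/-/- → run A
t=2: L0/L1/L2 = CD/A/- → run C
t=3: L0/L1/L2 = CDE/A/- → run C
t=4: L0/L1/L2 = DE/AC/- → run D
t=5: L0/L1/L2 = DE/AC/- → run D
t=6: L0/L1/L2 = EG/ACD/- → run E
t=7: L0/L1/L2 = EG/ACD/- → run E
t=8: L0/L1/L2 = G/ACD/- → run G
t=9: L0/L1/L2 = GH/ACD/- → run G
t=10: L0/L1/L2 = H/ACDG/- → run H
t=11: L0/L1/L2 = H/ACDG/- → run H
t=12: L0/L1/L2 = -/ACDGH/- → run A
t=13: L0/L1/L2 = -/ACDGH/- → run A
t=14: L0/L1/L2 = -/ACDGH/- → run A
t=15: L0/L1/L2 = -/ACDGH/- → run A
t=16: L0/L1/L2 = -/CDGH/A → run C
t=17: L0/L1/L2 = -/CDGH/A → run C
t=18: L0/L1/L2 = -/CDGH/A → run C
t=19: L0/L1/L2 = -/CDGH/A → run C
t=20: L0/L1/L2 = -/DGH/AC → run D
t=21: L0/L1/L2 = -/DGH/AC → run D
t=22: L0/L1/L2 = -/DGH/AC → run D
t=23: L0/L1/L2 = -/DGH/AC → run D
t=24: L0/L1/L2 = -/GH/ACD → run G
t=25: L0/L1/L2 = -/GH/ACD → run G
t=26: L0/L1/L2 = -/GH/ACD → run G
t=27: L0/L1/L2 = -/GH/ACD → run G
t=28: L0/L1/L2 = -/H/ACDG → run H
t=29: L0/L1/L2 = -/H/ACDG → run H
t=30: L0/L1/L2 = -/H/ACDG → run H
t=31: L0/L1/L2 = -/H/ACDG → run H
t=32: L0/L1/L2 = -/-/ACDGH → run A
t=33: L0/L1/L2 = -/-/ACDGH → run A
t=34: L0/L1/L2 = -/-/CDGH → run C
t=35: L0/L1/L2 = -/-/DGH → run D
t=36: L0/L1/L2 = -/-/DGH → run D
t=37: L0/L1/L2 = -/-/GH → run G
t=38: L0/L1/L2 = -/-/GH → run G
t=39: L0/L1/L2 = -/-/H → run H
t=40: L0/L1/L2 = -/-/H → run H
t=41: (idle)
t=42: (idle)
t=43: (idle)
t=44: (idle)
t=45: (idle)
t=46: (idle)
t=47: (idle)
t=48: (idle)
t=49: (idle)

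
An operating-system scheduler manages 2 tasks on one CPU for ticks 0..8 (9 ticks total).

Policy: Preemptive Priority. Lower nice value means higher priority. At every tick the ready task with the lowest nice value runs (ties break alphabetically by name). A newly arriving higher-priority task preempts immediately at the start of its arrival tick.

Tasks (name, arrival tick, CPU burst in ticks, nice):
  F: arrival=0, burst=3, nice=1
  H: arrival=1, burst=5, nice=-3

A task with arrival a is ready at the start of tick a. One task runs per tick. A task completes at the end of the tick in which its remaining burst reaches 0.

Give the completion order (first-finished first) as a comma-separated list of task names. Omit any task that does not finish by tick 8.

t=0: ready={F} → run F
t=1: ready={F,H} → run H
t=2: ready={F,H} → run H
t=3: ready={F,H} → run H
t=4: ready={F,H} → run H
t=5: ready={F,H} → run H
t=6: ready={F} → run F
t=7: ready={F} → run F
t=8: (idle)

completion order = H, F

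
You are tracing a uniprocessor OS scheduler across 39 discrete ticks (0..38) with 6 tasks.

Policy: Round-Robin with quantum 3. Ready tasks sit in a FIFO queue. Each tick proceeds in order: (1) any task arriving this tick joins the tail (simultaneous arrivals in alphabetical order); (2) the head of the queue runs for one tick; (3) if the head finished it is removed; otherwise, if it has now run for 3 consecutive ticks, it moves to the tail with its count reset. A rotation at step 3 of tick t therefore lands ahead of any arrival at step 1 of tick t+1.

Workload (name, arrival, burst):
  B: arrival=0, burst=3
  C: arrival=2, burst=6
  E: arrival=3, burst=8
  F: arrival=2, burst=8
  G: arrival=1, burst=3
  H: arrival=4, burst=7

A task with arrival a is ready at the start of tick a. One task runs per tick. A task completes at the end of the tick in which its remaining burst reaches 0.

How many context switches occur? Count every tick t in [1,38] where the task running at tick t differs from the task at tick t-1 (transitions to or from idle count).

t=0: queue=[B] q_used=0 → run B
t=1: queue=[B,G] q_used=1 → run B
t=2: queue=[B,G,C,F] q_used=2 → run B
t=3: queue=[G,C,F,E] q_used=0 → run G
t=4: queue=[G,C,F,E,H] q_used=1 → run G
t=5: queue=[G,C,F,E,H] q_used=2 → run G
t=6: queue=[C,F,E,H] q_used=0 → run C
t=7: queue=[C,F,E,H] q_used=1 → run C
t=8: queue=[C,F,E,H] q_used=2 → run C
t=9: queue=[F,E,H,C] q_used=0 → run F
t=10: queue=[F,E,H,C] q_used=1 → run F
t=11: queue=[F,E,H,C] q_used=2 → run F
t=12: queue=[E,H,C,F] q_used=0 → run E
t=13: queue=[E,H,C,F] q_used=1 → run E
t=14: queue=[E,H,C,F] q_used=2 → run E
t=15: queue=[H,C,F,E] q_used=0 → run H
t=16: queue=[H,C,F,E] q_used=1 → run H
t=17: queue=[H,C,F,E] q_used=2 → run H
t=18: queue=[C,F,E,H] q_used=0 → run C
t=19: queue=[C,F,E,H] q_used=1 → run C
t=20: queue=[C,F,E,H] q_used=2 → run C
t=21: queue=[F,E,H] q_used=0 → run F
t=22: queue=[F,E,H] q_used=1 → run F
t=23: queue=[F,E,H] q_used=2 → run F
t=24: queue=[E,H,F] q_used=0 → run E
t=25: queue=[E,H,F] q_used=1 → run E
t=26: queue=[E,H,F] q_used=2 → run E
t=27: queue=[H,F,E] q_used=0 → run H
t=28: queue=[H,F,E] q_used=1 → run H
t=29: queue=[H,F,E] q_used=2 → run H
t=30: queue=[F,E,H] q_used=0 → run F
t=31: queue=[F,E,H] q_used=1 → run F
t=32: queue=[E,H] q_used=0 → run E
t=33: queue=[E,H] q_used=1 → run E
t=34: queue=[H] q_used=0 → run H
t=35: (idle)
t=36: (idle)
t=37: (idle)
t=38: (idle)

context switches = 13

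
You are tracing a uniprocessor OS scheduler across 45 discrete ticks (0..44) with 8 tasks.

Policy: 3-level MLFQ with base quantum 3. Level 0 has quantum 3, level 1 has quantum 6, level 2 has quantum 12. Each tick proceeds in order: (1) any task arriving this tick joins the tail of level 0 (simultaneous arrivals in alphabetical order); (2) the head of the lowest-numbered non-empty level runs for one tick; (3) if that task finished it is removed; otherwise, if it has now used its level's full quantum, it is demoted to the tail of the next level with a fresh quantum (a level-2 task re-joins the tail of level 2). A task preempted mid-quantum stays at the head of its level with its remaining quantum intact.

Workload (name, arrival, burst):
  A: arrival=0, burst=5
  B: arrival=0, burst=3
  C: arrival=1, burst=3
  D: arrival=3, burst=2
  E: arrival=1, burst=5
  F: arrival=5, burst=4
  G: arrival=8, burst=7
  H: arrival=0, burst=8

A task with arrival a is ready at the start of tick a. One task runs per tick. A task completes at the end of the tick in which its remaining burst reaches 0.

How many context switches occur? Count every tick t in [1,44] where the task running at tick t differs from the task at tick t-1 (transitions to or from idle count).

context switches = 13

t=0: L0/L1/L2 = ABH/-/- → run A
t=1: L0/L1/L2 = ABHCE/-/- → run A
t=2: L0/L1/L2 = ABHCE/-/- → run A
t=3: L0/L1/L2 = BHCED/A/- → run B
t=4: L0/L1/L2 = BHCED/A/- → run B
t=5: L0/L1/L2 = BHCEDF/A/- → run B
t=6: L0/L1/L2 = HCEDF/A/- → run H
t=7: L0/L1/L2 = HCEDF/A/- → run H
t=8: L0/L1/L2 = HCEDFG/A/- → run H
t=9: L0/L1/L2 = CEDFG/AH/- → run C
t=10: L0/L1/L2 = CEDFG/AH/- → run C
t=11: L0/L1/L2 = CEDFG/AH/- → run C
t=12: L0/L1/L2 = EDFG/AH/- → run E
t=13: L0/L1/L2 = EDFG/AH/- → run E
t=14: L0/L1/L2 = EDFG/AH/- → run E
t=15: L0/L1/L2 = DFG/AHE/- → run D
t=16: L0/L1/L2 = DFG/AHE/- → run D
t=17: L0/L1/L2 = FG/AHE/- → run F
t=18: L0/L1/L2 = FG/AHE/- → run F
t=19: L0/L1/L2 = FG/AHE/- → run F
t=20: L0/L1/L2 = G/AHEF/- → run G
t=21: L0/L1/L2 = G/AHEF/- → run G
t=22: L0/L1/L2 = G/AHEF/- → run G
t=23: L0/L1/L2 = -/AHEFG/- → run A
t=24: L0/L1/L2 = -/AHEFG/- → run A
t=25: L0/L1/L2 = -/HEFG/- → run H
t=26: L0/L1/L2 = -/HEFG/- → run H
t=27: L0/L1/L2 = -/HEFG/- → run H
t=28: L0/L1/L2 = -/HEFG/- → run H
t=29: L0/L1/L2 = -/HEFG/- → run H
t=30: L0/L1/L2 = -/EFG/- → run E
t=31: L0/L1/L2 = -/EFG/- → run E
t=32: L0/L1/L2 = -/FG/- → run F
t=33: L0/L1/L2 = -/G/- → run G
t=34: L0/L1/L2 = -/G/- → run G
t=35: L0/L1/L2 = -/G/- → run G
t=36: L0/L1/L2 = -/G/- → run G
t=37: (idle)
t=38: (idle)
t=39: (idle)
t=40: (idle)
t=41: (idle)
t=42: (idle)
t=43: (idle)
t=44: (idle)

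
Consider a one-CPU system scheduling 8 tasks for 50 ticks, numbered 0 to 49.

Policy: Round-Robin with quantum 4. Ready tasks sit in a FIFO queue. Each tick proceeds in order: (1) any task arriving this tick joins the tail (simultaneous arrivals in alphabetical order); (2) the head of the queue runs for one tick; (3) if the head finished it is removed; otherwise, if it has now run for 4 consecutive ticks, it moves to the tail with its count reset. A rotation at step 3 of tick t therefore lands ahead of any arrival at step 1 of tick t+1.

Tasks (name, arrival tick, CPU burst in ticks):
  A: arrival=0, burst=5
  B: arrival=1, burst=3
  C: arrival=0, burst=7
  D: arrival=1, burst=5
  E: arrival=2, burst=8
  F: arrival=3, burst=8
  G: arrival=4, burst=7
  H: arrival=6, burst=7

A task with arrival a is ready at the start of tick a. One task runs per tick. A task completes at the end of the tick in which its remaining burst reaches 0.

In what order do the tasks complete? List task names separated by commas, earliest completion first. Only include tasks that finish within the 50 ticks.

t=0: queue=[A,C] q_used=0 → run A
t=1: queue=[A,C,B,D] q_used=1 → run A
t=2: queue=[A,C,B,D,E] q_used=2 → run A
t=3: queue=[A,C,B,D,E,F] q_used=3 → run A
t=4: queue=[C,B,D,E,F,A,G] q_used=0 → run C
t=5: queue=[C,B,D,E,F,A,G] q_used=1 → run C
t=6: queue=[C,B,D,E,F,A,G,H] q_used=2 → run C
t=7: queue=[C,B,D,E,F,A,G,H] q_used=3 → run C
t=8: queue=[B,D,E,F,A,G,H,C] q_used=0 → run B
t=9: queue=[B,D,E,F,A,G,H,C] q_used=1 → run B
t=10: queue=[B,D,E,F,A,G,H,C] q_used=2 → run B
t=11: queue=[D,E,F,A,G,H,C] q_used=0 → run D
t=12: queue=[D,E,F,A,G,H,C] q_used=1 → run D
t=13: queue=[D,E,F,A,G,H,C] q_used=2 → run D
t=14: queue=[D,E,F,A,G,H,C] q_used=3 → run D
t=15: queue=[E,F,A,G,H,C,D] q_used=0 → run E
t=16: queue=[E,F,A,G,H,C,D] q_used=1 → run E
t=17: queue=[E,F,A,G,H,C,D] q_used=2 → run E
t=18: queue=[E,F,A,G,H,C,D] q_used=3 → run E
t=19: queue=[F,A,G,H,C,D,E] q_used=0 → run F
t=20: queue=[F,A,G,H,C,D,E] q_used=1 → run F
t=21: queue=[F,A,G,H,C,D,E] q_used=2 → run F
t=22: queue=[F,A,G,H,C,D,E] q_used=3 → run F
t=23: queue=[A,G,H,C,D,E,F] q_used=0 → run A
t=24: queue=[G,H,C,D,E,F] q_used=0 → run G
t=25: queue=[G,H,C,D,E,F] q_used=1 → run G
t=26: queue=[G,H,C,D,E,F] q_used=2 → run G
t=27: queue=[G,H,C,D,E,F] q_used=3 → run G
t=28: queue=[H,C,D,E,F,G] q_used=0 → run H
t=29: queue=[H,C,D,E,F,G] q_used=1 → run H
t=30: queue=[H,C,D,E,F,G] q_used=2 → run H
t=31: queue=[H,C,D,E,F,G] q_used=3 → run H
t=32: queue=[C,D,E,F,G,H] q_used=0 → run C
t=33: queue=[C,D,E,F,G,H] q_used=1 → run C
t=34: queue=[C,D,E,F,G,H] q_used=2 → run C
t=35: queue=[D,E,F,G,H] q_used=0 → run D
t=36: queue=[E,F,G,H] q_used=0 → run E
t=37: queue=[E,F,G,H] q_used=1 → run E
t=38: queue=[E,F,G,H] q_used=2 → run E
t=39: queue=[E,F,G,H] q_used=3 → run E
t=40: queue=[F,G,H] q_used=0 → run F
t=41: queue=[F,G,H] q_used=1 → run F
t=42: queue=[F,G,H] q_used=2 → run F
t=43: queue=[F,G,H] q_used=3 → run F
t=44: queue=[G,H] q_used=0 → run G
t=45: queue=[G,H] q_used=1 → run G
t=46: queue=[G,H] q_used=2 → run G
t=47: queue=[H] q_used=0 → run H
t=48: queue=[H] q_used=1 → run H
t=49: queue=[H] q_used=2 → run H

completion order = B, A, C, D, E, F, G, H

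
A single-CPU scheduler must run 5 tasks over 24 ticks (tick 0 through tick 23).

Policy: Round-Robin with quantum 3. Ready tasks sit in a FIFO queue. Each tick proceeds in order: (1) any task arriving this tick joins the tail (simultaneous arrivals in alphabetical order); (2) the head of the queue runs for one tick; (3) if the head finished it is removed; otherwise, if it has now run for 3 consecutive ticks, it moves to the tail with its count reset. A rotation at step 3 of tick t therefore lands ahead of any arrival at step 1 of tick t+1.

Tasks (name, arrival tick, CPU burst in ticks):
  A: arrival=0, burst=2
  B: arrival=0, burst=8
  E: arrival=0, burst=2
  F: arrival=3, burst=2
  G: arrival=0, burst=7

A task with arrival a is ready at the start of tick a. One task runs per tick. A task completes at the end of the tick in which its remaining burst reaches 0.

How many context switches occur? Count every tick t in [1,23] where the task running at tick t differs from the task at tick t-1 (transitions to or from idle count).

context switches = 9

t=0: queue=[A,B,E,G] q_used=0 → run A
t=1: queue=[A,B,E,G] q_used=1 → run A
t=2: queue=[B,E,G] q_used=0 → run B
t=3: queue=[B,E,G,F] q_used=1 → run B
t=4: queue=[B,E,G,F] q_used=2 → run B
t=5: queue=[E,G,F,B] q_used=0 → run E
t=6: queue=[E,G,F,B] q_used=1 → run E
t=7: queue=[G,F,B] q_used=0 → run G
t=8: queue=[G,F,B] q_used=1 → run G
t=9: queue=[G,F,B] q_used=2 → run G
t=10: queue=[F,B,G] q_used=0 → run F
t=11: queue=[F,B,G] q_used=1 → run F
t=12: queue=[B,G] q_used=0 → run B
t=13: queue=[B,G] q_used=1 → run B
t=14: queue=[B,G] q_used=2 → run B
t=15: queue=[G,B] q_used=0 → run G
t=16: queue=[G,B] q_used=1 → run G
t=17: queue=[G,B] q_used=2 → run G
t=18: queue=[B,G] q_used=0 → run B
t=19: queue=[B,G] q_used=1 → run B
t=20: queue=[G] q_used=0 → run G
t=21: (idle)
t=22: (idle)
t=23: (idle)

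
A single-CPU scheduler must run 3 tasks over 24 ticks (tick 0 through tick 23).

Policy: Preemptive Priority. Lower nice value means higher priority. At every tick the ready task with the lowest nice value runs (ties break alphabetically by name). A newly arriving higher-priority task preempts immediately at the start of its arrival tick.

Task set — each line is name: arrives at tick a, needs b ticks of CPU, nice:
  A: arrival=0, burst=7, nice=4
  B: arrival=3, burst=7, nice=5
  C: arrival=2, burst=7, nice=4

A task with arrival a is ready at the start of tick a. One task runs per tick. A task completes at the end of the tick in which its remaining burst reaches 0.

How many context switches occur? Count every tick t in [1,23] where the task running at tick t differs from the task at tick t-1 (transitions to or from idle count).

context switches = 3

t=0: ready={A} → run A
t=1: ready={A} → run A
t=2: ready={A,C} → run A
t=3: ready={A,B,C} → run A
t=4: ready={A,B,C} → run A
t=5: ready={A,B,C} → run A
t=6: ready={A,B,C} → run A
t=7: ready={B,C} → run C
t=8: ready={B,C} → run C
t=9: ready={B,C} → run C
t=10: ready={B,C} → run C
t=11: ready={B,C} → run C
t=12: ready={B,C} → run C
t=13: ready={B,C} → run C
t=14: ready={B} → run B
t=15: ready={B} → run B
t=16: ready={B} → run B
t=17: ready={B} → run B
t=18: ready={B} → run B
t=19: ready={B} → run B
t=20: ready={B} → run B
t=21: (idle)
t=22: (idle)
t=23: (idle)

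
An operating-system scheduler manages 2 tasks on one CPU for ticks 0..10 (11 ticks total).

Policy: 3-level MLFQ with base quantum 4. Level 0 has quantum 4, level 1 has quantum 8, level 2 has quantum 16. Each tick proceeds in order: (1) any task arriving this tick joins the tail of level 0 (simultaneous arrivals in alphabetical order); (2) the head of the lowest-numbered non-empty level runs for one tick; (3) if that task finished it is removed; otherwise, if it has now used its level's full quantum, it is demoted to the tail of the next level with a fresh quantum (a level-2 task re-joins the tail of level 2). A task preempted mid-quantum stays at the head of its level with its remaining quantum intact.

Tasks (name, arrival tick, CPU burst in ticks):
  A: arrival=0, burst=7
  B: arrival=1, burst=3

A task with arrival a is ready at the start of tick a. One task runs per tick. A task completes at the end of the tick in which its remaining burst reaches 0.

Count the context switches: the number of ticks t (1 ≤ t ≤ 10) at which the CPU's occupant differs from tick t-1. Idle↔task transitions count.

t=0: L0/L1/L2 = A/-/- → run A
t=1: L0/L1/L2 = AB/-/- → run A
t=2: L0/L1/L2 = AB/-/- → run A
t=3: L0/L1/L2 = AB/-/- → run A
t=4: L0/L1/L2 = B/A/- → run B
t=5: L0/L1/L2 = B/A/- → run B
t=6: L0/L1/L2 = B/A/- → run B
t=7: L0/L1/L2 = -/A/- → run A
t=8: L0/L1/L2 = -/A/- → run A
t=9: L0/L1/L2 = -/A/- → run A
t=10: (idle)

context switches = 3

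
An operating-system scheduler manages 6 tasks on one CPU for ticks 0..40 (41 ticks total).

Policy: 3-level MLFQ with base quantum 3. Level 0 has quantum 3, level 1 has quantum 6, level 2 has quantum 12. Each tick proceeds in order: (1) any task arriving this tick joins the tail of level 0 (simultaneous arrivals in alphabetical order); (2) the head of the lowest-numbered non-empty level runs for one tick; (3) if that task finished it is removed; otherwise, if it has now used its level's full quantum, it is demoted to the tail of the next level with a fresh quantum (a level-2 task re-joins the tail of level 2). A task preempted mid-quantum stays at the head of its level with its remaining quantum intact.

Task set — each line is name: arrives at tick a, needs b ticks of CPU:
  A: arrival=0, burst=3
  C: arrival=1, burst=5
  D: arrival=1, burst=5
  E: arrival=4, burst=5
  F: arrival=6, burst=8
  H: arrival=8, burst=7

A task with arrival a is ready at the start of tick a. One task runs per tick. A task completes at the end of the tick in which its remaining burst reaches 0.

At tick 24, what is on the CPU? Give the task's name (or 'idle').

running at tick 24 = F

t=0: L0/L1/L2 = A/-/- → run A
t=1: L0/L1/L2 = ACD/-/- → run A
t=2: L0/L1/L2 = ACD/-/- → run A
t=3: L0/L1/L2 = CD/-/- → run C
t=4: L0/L1/L2 = CDE/-/- → run C
t=5: L0/L1/L2 = CDE/-/- → run C
t=6: L0/L1/L2 = DEF/C/- → run D
t=7: L0/L1/L2 = DEF/C/- → run D
t=8: L0/L1/L2 = DEFH/C/- → run D
t=9: L0/L1/L2 = EFH/CD/- → run E
t=10: L0/L1/L2 = EFH/CD/- → run E
t=11: L0/L1/L2 = EFH/CD/- → run E
t=12: L0/L1/L2 = FH/CDE/- → run F
t=13: L0/L1/L2 = FH/CDE/- → run F
t=14: L0/L1/L2 = FH/CDE/- → run F
t=15: L0/L1/L2 = H/CDEF/- → run H
t=16: L0/L1/L2 = H/CDEF/- → run H
t=17: L0/L1/L2 = H/CDEF/- → run H
t=18: L0/L1/L2 = -/CDEFH/- → run C
t=19: L0/L1/L2 = -/CDEFH/- → run C
t=20: L0/L1/L2 = -/DEFH/- → run D
t=21: L0/L1/L2 = -/DEFH/- → run D
t=22: L0/L1/L2 = -/EFH/- → run E
t=23: L0/L1/L2 = -/EFH/- → run E
t=24: L0/L1/L2 = -/FH/- → run F
t=25: L0/L1/L2 = -/FH/- → run F
t=26: L0/L1/L2 = -/FH/- → run F
t=27: L0/L1/L2 = -/FH/- → run F
t=28: L0/L1/L2 = -/FH/- → run F
t=29: L0/L1/L2 = -/H/- → run H
t=30: L0/L1/L2 = -/H/- → run H
t=31: L0/L1/L2 = -/H/- → run H
t=32: L0/L1/L2 = -/H/- → run H
t=33: (idle)
t=34: (idle)
t=35: (idle)
t=36: (idle)
t=37: (idle)
t=38: (idle)
t=39: (idle)
t=40: (idle)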